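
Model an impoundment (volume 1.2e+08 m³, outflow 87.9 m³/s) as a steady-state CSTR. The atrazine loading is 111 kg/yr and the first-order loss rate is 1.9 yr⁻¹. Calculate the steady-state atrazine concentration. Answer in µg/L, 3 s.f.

0.0370 µg/L

Outflow Q = 87.9 m³/s × 3.156e+07 s/yr = 2.774e+09 m³/yr.
Steady-state CSTR mass balance: W = Q·C + k·V·C, so C = W/(Q + kV).
Q + kV = 2.774e+09 + 1.9·1.2e+08 = 3.002e+09 m³/yr.
C = 111/3.002e+09 = 3.698e-08 kg/m³ = 3.698e-05 mg/L = 0.03698 µg/L.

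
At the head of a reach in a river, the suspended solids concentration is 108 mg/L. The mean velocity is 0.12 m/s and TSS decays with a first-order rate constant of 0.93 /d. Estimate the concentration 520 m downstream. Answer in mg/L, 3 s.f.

Travel time t = 520 m / 0.12 m/s = 520/0.12 = 4333 s = 0.05015 d.
First-order decay: C = 108·exp(−0.93·0.05015) = 108·0.9544 = 103.1 mg/L.

103 mg/L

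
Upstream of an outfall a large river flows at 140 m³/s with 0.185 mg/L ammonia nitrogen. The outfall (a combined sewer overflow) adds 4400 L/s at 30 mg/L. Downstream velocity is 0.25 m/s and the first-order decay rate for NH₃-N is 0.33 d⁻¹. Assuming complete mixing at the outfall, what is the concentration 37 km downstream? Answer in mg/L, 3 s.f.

0.621 mg/L

4400 L/s = 4.4 m³/s.
After complete mixing, C₀ = (4.4·30 + 140·0.185) / 144.4 = 1.093 mg/L.
Travel time t = 3.7e+04 m / 0.25 m/s = 1.48e+05 s = 1.713 d.
C = 1.093·exp(−0.33·1.713) = 1.093·0.5682 = 0.6213 mg/L.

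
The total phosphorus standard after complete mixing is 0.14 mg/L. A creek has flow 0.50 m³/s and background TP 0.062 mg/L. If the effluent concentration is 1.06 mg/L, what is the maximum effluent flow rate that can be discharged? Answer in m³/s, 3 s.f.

Mass balance at complete mixing: C_std·(Q_w + Q_r) = Q_w·C_e + Q_r·C_b.
Rearranging, Q_w = Q_r·(C_std − C_b)/(C_e − C_std) = 0.50·(0.14 − 0.062) / (1.06 − 0.14) = 0.04239 m³/s.

0.0424 m³/s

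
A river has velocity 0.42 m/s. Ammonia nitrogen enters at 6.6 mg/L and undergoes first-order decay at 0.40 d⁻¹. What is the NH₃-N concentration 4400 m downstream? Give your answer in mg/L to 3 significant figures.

Travel time t = 4400 m / 0.42 m/s = 4400/0.42 = 1.048e+04 s = 0.1213 d.
First-order decay: C = 6.6·exp(−0.40·0.1213) = 6.6·0.9527 = 6.288 mg/L.

6.29 mg/L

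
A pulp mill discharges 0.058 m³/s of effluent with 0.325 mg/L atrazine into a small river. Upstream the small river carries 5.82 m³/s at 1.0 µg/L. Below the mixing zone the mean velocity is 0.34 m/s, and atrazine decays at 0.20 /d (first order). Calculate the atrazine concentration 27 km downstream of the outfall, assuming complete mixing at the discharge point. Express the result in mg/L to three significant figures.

0.00349 mg/L

1.0 µg/L = 0.001 mg/L.
After complete mixing, C₀ = (0.058·0.325 + 5.82·0.001) / 5.878 = 0.004197 mg/L.
Travel time t = 2.7e+04 m / 0.34 m/s = 7.941e+04 s = 0.9191 d.
C = 0.004197·exp(−0.20·0.9191) = 0.004197·0.8321 = 0.003492 mg/L.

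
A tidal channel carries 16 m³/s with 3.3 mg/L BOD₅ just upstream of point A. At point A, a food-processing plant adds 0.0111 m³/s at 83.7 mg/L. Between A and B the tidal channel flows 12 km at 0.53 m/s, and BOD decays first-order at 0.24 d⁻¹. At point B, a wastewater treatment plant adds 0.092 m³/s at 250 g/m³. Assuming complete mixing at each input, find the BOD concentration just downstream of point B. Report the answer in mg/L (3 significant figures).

After input A: C = (16·3.3 + 0.0111·83.7) / 16.01 = 3.356 mg/L.
Over the 12 km reach to input B (t = 2.264e+04 s = 0.2621 d), decay gives C = 3.356·exp(−0.24·0.2621) = 3.151 mg/L.
After input B: C = (16.01·3.151 + 0.092·250) / 16.1 = 4.561 mg/L.

4.56 mg/L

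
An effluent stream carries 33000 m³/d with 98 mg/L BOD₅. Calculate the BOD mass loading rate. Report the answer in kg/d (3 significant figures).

33000 m³/d = 0.3819 m³/s.
Mass flux = Q·C = 0.3819 m³/s × 98 g/m³ = 37.43 g/s.
= 37.43 g/s × 86.4 = 3234 kg/d.

3230 kg/d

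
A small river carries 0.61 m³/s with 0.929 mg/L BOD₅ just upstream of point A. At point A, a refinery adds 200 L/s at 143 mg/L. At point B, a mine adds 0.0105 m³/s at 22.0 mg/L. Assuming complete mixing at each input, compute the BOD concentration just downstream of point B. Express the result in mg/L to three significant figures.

200 L/s = 0.2 m³/s.
After input A: C = (0.61·0.929 + 0.2·143) / 0.81 = 36.01 mg/L.
After input B: C = (0.81·36.01 + 0.0105·22) / 0.8205 = 35.83 mg/L.

35.8 mg/L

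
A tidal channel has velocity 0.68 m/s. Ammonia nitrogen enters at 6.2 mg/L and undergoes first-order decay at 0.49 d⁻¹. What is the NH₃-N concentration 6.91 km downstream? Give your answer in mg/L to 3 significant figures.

Travel time t = 6.91 km / 0.68 m/s = 6910/0.68 = 1.016e+04 s = 0.1176 d.
First-order decay: C = 6.2·exp(−0.49·0.1176) = 6.2·0.944 = 5.853 mg/L.

5.85 mg/L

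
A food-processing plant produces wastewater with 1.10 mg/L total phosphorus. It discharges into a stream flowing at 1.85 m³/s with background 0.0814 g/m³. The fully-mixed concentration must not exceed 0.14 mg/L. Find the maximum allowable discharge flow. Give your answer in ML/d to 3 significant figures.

Mass balance at complete mixing: C_std·(Q_w + Q_r) = Q_w·C_e + Q_r·C_b.
Rearranging, Q_w = Q_r·(C_std − C_b)/(C_e − C_std) = 1.85·(0.14 − 0.0814) / (1.1 − 0.14) = 0.1129 m³/s.
= 9.757 ML/d.

9.76 ML/d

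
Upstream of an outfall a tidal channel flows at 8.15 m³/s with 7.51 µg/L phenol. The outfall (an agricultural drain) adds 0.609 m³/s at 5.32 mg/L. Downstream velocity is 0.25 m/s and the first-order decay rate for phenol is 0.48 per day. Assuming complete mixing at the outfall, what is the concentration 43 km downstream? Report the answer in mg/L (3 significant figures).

0.145 mg/L

7.51 µg/L = 0.00751 mg/L.
After complete mixing, C₀ = (0.609·5.32 + 8.15·0.00751) / 8.759 = 0.3769 mg/L.
Travel time t = 4.3e+04 m / 0.25 m/s = 1.72e+05 s = 1.991 d.
C = 0.3769·exp(−0.48·1.991) = 0.3769·0.3846 = 0.1449 mg/L.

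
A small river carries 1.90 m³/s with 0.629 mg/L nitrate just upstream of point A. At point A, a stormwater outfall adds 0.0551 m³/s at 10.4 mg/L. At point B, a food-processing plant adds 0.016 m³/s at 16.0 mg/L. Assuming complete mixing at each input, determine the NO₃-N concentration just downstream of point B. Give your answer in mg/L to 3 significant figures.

1.03 mg/L

After input A: C = (1.9·0.629 + 0.0551·10.4) / 1.955 = 0.9044 mg/L.
After input B: C = (1.955·0.9044 + 0.016·16) / 1.971 = 1.027 mg/L.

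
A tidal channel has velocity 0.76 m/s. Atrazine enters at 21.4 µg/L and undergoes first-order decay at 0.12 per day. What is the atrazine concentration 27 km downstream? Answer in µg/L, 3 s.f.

Travel time t = 27 km / 0.76 m/s = 2.7e+04/0.76 = 3.553e+04 s = 0.4112 d.
First-order decay: C = 21.4·exp(−0.12·0.4112) = 21.4·0.9519 = 20.37 µg/L.

20.4 µg/L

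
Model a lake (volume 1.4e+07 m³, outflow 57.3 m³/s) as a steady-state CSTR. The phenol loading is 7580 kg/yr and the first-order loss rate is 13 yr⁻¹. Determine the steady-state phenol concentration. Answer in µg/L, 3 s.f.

3.81 µg/L

Outflow Q = 57.3 m³/s × 3.156e+07 s/yr = 1.808e+09 m³/yr.
Steady-state CSTR mass balance: W = Q·C + k·V·C, so C = W/(Q + kV).
Q + kV = 1.808e+09 + 13·1.4e+07 = 1.99e+09 m³/yr.
C = 7580/1.99e+09 = 3.809e-06 kg/m³ = 0.003809 mg/L = 3.809 µg/L.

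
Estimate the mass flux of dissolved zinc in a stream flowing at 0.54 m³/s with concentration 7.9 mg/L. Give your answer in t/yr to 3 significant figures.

135 t/yr

Mass flux = Q·C = 0.54 m³/s × 7.9 g/m³ = 4.266 g/s.
= 4.266 g/s × 31.56 = 134.6 t/yr.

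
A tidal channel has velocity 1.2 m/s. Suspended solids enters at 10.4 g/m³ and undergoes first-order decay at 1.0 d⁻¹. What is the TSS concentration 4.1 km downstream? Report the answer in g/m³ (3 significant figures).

Travel time t = 4.1 km / 1.2 m/s = 4100/1.2 = 3417 s = 0.03954 d.
First-order decay: C = 10.4·exp(−1.0·0.03954) = 10.4·0.9612 = 9.997 g/m³.

10.0 g/m³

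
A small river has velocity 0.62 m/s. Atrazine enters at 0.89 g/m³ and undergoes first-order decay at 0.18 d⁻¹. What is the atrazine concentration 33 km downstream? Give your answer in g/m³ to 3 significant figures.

0.797 g/m³

Travel time t = 33 km / 0.62 m/s = 3.3e+04/0.62 = 5.323e+04 s = 0.616 d.
First-order decay: C = 0.89·exp(−0.18·0.616) = 0.89·0.895 = 0.7966 g/m³.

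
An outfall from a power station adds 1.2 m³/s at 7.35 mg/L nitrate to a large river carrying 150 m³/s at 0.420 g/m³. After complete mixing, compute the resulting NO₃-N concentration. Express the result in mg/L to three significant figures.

0.475 mg/L

Conservation of mass across the mixing zone: C = (1.2·7.35 + 150·0.42) / (1.2 + 150) = 71.82/151.2 = 0.475 mg/L.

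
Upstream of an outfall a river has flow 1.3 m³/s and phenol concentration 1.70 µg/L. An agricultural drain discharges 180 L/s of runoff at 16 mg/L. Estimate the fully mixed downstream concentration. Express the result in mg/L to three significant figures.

180 L/s = 0.18 m³/s.
1.70 µg/L = 0.0017 mg/L.
Flow-weighted mixing gives C = (0.18·16 + 1.3·0.0017) / (0.18 + 1.3) = 2.882/1.48 = 1.947 mg/L.

1.95 mg/L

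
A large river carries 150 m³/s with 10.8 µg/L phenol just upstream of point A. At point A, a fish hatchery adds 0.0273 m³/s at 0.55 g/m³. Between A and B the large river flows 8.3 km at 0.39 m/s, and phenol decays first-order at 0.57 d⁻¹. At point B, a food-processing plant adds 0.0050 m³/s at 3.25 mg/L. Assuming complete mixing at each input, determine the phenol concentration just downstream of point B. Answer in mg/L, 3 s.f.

10.8 µg/L = 0.0108 mg/L.
After input A: C = (150·0.0108 + 0.0273·0.55) / 150 = 0.0109 mg/L.
Over the 8.3 km reach to input B (t = 2.128e+04 s = 0.2463 d), decay gives C = 0.0109·exp(−0.57·0.2463) = 0.009471 mg/L.
After input B: C = (150·0.009471 + 0.005·3.25) / 150 = 0.009579 mg/L.

0.00958 mg/L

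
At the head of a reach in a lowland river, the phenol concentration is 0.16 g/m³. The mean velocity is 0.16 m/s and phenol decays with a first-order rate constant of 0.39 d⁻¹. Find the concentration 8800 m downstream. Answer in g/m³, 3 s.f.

0.125 g/m³

Travel time t = 8800 m / 0.16 m/s = 8800/0.16 = 5.5e+04 s = 0.6366 d.
First-order decay: C = 0.16·exp(−0.39·0.6366) = 0.16·0.7802 = 0.1248 g/m³.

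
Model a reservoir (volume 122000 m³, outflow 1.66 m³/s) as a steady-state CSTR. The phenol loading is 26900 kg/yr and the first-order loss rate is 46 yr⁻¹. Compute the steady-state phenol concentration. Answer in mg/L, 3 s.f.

Outflow Q = 1.66 m³/s × 3.156e+07 s/yr = 5.239e+07 m³/yr.
Steady-state CSTR mass balance: W = Q·C + k·V·C, so C = W/(Q + kV).
Q + kV = 5.239e+07 + 46·122000 = 5.8e+07 m³/yr.
C = 26900/5.8e+07 = 0.0004638 kg/m³ = 0.4638 mg/L.

0.464 mg/L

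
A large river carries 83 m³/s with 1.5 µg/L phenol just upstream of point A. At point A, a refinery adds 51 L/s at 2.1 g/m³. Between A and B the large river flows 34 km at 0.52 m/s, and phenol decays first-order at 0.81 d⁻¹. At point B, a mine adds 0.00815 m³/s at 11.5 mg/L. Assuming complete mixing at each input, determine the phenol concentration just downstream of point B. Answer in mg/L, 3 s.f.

1.5 µg/L = 0.0015 mg/L.
51 L/s = 0.051 m³/s.
After input A: C = (83·0.0015 + 0.051·2.1) / 83.05 = 0.002789 mg/L.
Over the 34 km reach to input B (t = 6.538e+04 s = 0.7568 d), decay gives C = 0.002789·exp(−0.81·0.7568) = 0.001511 mg/L.
After input B: C = (83.05·0.001511 + 0.00815·11.5) / 83.06 = 0.002639 mg/L.

0.00264 mg/L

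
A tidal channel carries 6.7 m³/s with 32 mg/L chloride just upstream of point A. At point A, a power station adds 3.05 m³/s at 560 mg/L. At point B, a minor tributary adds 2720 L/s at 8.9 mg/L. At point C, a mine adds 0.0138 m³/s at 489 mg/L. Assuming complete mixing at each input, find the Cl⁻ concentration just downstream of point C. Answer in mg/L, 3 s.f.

After input A: C = (6.7·32 + 3.05·560) / 9.75 = 197.2 mg/L.
2720 L/s = 2.72 m³/s.
After input B: C = (9.75·197.2 + 2.72·8.9) / 12.47 = 156.1 mg/L.
After input C: C = (12.47·156.1 + 0.0138·489) / 12.48 = 156.5 mg/L.

156 mg/L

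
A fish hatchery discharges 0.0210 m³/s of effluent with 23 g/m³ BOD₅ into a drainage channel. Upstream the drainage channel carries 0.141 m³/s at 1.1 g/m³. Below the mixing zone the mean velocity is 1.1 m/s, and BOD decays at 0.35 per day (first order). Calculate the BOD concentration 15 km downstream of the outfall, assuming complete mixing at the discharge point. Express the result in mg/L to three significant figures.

3.73 mg/L

After complete mixing, C₀ = (0.021·23 + 0.141·1.1) / 0.162 = 3.939 mg/L.
Travel time t = 1.5e+04 m / 1.1 m/s = 1.364e+04 s = 0.1578 d.
C = 3.939·exp(−0.35·0.1578) = 3.939·0.9463 = 3.727 mg/L.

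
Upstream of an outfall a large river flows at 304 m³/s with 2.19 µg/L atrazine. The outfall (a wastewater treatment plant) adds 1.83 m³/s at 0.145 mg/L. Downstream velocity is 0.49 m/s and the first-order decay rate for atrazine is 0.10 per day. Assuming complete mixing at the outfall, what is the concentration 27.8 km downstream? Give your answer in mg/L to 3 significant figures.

0.00285 mg/L

2.19 µg/L = 0.00219 mg/L.
After complete mixing, C₀ = (1.83·0.145 + 304·0.00219) / 305.8 = 0.003045 mg/L.
Travel time t = 2.78e+04 m / 0.49 m/s = 5.673e+04 s = 0.6567 d.
C = 0.003045·exp(−0.10·0.6567) = 0.003045·0.9364 = 0.002851 mg/L.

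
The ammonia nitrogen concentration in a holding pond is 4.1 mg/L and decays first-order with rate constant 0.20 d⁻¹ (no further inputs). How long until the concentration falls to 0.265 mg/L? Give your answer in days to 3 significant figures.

t = ln(C₀/C)/k = ln(4.1/0.265)/0.20 = 2.739/0.20 = 13.7 d.

13.7 d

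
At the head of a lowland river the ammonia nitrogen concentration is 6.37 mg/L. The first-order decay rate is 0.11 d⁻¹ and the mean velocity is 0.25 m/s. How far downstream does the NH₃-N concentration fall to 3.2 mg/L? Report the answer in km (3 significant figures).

135 km

From C = C₀·e^(−kt), t = ln(C₀/C)/k = ln(6.37/3.2)/0.11 = 0.6884/0.11 = 6.259 d.
Distance = v·t = 0.25 m/s × 5.407e+05 s = 1.352e+05 m = 135.2 km.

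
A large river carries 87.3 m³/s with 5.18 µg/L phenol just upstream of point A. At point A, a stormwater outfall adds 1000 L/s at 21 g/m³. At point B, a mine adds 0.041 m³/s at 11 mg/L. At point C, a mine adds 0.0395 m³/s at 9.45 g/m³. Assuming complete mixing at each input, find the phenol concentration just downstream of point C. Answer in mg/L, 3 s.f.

0.252 mg/L

5.18 µg/L = 0.00518 mg/L.
1000 L/s = 1 m³/s.
After input A: C = (87.3·0.00518 + 1·21) / 88.3 = 0.2429 mg/L.
After input B: C = (88.3·0.2429 + 0.041·11) / 88.34 = 0.2479 mg/L.
After input C: C = (88.34·0.2479 + 0.0395·9.45) / 88.38 = 0.2521 mg/L.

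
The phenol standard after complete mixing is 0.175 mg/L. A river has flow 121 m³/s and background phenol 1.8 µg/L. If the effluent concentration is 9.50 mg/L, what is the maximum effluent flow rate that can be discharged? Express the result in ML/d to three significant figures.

1.8 µg/L = 0.0018 mg/L.
Mass balance at complete mixing: C_std·(Q_w + Q_r) = Q_w·C_e + Q_r·C_b.
Rearranging, Q_w = Q_r·(C_std − C_b)/(C_e − C_std) = 121·(0.175 − 0.0018) / (9.5 − 0.175) = 2.247 m³/s.
= 194.2 ML/d.

194 ML/d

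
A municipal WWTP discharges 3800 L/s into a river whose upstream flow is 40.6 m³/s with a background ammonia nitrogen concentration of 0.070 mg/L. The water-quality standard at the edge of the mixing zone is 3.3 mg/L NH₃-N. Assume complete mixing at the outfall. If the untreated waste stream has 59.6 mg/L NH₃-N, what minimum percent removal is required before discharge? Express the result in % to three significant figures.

3800 L/s = 3.8 m³/s.
Mass balance: 3.3·44.4 = 3.8·Cₑ + 40.6·0.07.
Cₑ = (146.5 − 2.842) / 3.8 = 37.81 mg/L.
Required removal = 1 − 37.81/59.6 = 36.56 %.

36.6 %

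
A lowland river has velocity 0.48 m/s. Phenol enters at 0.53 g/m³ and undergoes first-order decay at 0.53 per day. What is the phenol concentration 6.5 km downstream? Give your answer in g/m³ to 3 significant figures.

Travel time t = 6.5 km / 0.48 m/s = 6500/0.48 = 1.354e+04 s = 0.1567 d.
First-order decay: C = 0.53·exp(−0.53·0.1567) = 0.53·0.9203 = 0.4878 g/m³.

0.488 g/m³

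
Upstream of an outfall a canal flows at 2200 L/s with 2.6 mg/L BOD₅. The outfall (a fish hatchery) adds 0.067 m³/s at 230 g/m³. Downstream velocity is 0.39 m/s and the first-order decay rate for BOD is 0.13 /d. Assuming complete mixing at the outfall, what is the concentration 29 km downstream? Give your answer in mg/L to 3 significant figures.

2200 L/s = 2.2 m³/s.
After complete mixing, C₀ = (0.067·230 + 2.2·2.6) / 2.267 = 9.321 mg/L.
Travel time t = 2.9e+04 m / 0.39 m/s = 7.436e+04 s = 0.8606 d.
C = 9.321·exp(−0.13·0.8606) = 9.321·0.8941 = 8.334 mg/L.

8.33 mg/L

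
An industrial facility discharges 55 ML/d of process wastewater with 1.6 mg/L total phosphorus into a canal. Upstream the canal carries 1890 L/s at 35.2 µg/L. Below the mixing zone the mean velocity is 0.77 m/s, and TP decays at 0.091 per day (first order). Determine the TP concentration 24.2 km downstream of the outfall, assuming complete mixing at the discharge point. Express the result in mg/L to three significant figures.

0.415 mg/L

55 ML/d = 0.6366 m³/s.
1890 L/s = 1.89 m³/s.
35.2 µg/L = 0.0352 mg/L.
After complete mixing, C₀ = (0.6366·1.6 + 1.89·0.0352) / 2.527 = 0.4295 mg/L.
Travel time t = 2.42e+04 m / 0.77 m/s = 3.143e+04 s = 0.3638 d.
C = 0.4295·exp(−0.091·0.3638) = 0.4295·0.9674 = 0.4155 mg/L.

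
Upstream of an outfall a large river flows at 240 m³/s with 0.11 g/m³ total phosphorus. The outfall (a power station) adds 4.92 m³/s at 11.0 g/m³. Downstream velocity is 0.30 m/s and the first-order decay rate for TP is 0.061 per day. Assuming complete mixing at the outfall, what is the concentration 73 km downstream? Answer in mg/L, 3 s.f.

0.277 mg/L

After complete mixing, C₀ = (4.92·11 + 240·0.11) / 244.9 = 0.3288 mg/L.
Travel time t = 7.3e+04 m / 0.30 m/s = 2.433e+05 s = 2.816 d.
C = 0.3288·exp(−0.061·2.816) = 0.3288·0.8421 = 0.2769 mg/L.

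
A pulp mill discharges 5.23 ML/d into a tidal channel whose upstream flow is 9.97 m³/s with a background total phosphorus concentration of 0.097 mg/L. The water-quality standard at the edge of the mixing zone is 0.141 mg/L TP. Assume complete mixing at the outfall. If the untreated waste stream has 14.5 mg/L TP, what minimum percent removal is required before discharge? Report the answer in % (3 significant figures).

49.0 %

5.23 ML/d = 0.06053 m³/s.
Mass balance: 0.141·10.03 = 0.06053·Cₑ + 9.97·0.097.
Cₑ = (1.414 − 0.9671) / 0.06053 = 7.388 mg/L.
Required removal = 1 − 7.388/14.5 = 49.05 %.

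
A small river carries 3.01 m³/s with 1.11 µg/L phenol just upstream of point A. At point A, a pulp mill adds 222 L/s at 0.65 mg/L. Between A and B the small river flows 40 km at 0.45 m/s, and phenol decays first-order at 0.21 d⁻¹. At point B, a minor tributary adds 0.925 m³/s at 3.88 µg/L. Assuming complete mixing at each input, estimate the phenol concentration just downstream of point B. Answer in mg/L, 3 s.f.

1.11 µg/L = 0.00111 mg/L.
222 L/s = 0.222 m³/s.
After input A: C = (3.01·0.00111 + 0.222·0.65) / 3.232 = 0.04568 mg/L.
Over the 40 km reach to input B (t = 8.889e+04 s = 1.029 d), decay gives C = 0.04568·exp(−0.21·1.029) = 0.03681 mg/L.
3.88 µg/L = 0.00388 mg/L.
After input B: C = (3.232·0.03681 + 0.925·0.00388) / 4.157 = 0.02948 mg/L.

0.0295 mg/L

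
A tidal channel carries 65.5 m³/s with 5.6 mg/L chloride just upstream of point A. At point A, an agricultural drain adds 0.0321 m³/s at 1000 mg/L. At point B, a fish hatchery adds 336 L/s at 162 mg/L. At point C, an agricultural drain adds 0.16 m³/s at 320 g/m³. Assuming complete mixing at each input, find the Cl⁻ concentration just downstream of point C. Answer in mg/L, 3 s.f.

7.64 mg/L

After input A: C = (65.5·5.6 + 0.0321·1000) / 65.53 = 6.087 mg/L.
336 L/s = 0.336 m³/s.
After input B: C = (65.53·6.087 + 0.336·162) / 65.87 = 6.882 mg/L.
After input C: C = (65.87·6.882 + 0.16·320) / 66.03 = 7.641 mg/L.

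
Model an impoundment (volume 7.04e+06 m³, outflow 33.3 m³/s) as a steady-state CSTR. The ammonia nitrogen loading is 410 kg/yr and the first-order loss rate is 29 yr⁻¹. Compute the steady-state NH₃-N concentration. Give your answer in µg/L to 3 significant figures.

0.327 µg/L

Outflow Q = 33.3 m³/s × 3.156e+07 s/yr = 1.051e+09 m³/yr.
Steady-state CSTR mass balance: W = Q·C + k·V·C, so C = W/(Q + kV).
Q + kV = 1.051e+09 + 29·7.04e+06 = 1.255e+09 m³/yr.
C = 410/1.255e+09 = 3.267e-07 kg/m³ = 0.0003267 mg/L = 0.3267 µg/L.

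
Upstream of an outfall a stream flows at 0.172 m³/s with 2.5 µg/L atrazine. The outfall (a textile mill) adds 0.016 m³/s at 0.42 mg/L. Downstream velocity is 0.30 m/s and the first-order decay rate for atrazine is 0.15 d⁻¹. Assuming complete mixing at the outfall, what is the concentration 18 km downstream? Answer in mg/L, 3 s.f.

0.0343 mg/L

2.5 µg/L = 0.0025 mg/L.
After complete mixing, C₀ = (0.016·0.42 + 0.172·0.0025) / 0.188 = 0.03803 mg/L.
Travel time t = 1.8e+04 m / 0.30 m/s = 6e+04 s = 0.6944 d.
C = 0.03803·exp(−0.15·0.6944) = 0.03803·0.9011 = 0.03427 mg/L.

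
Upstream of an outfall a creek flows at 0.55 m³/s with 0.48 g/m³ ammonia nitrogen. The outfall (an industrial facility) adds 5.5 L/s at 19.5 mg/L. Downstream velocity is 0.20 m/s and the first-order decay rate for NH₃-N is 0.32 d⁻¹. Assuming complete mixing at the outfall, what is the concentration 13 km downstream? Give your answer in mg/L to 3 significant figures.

0.525 mg/L

5.5 L/s = 0.0055 m³/s.
After complete mixing, C₀ = (0.0055·19.5 + 0.55·0.48) / 0.5555 = 0.6683 mg/L.
Travel time t = 1.3e+04 m / 0.20 m/s = 6.5e+04 s = 0.7523 d.
C = 0.6683·exp(−0.32·0.7523) = 0.6683·0.786 = 0.5253 mg/L.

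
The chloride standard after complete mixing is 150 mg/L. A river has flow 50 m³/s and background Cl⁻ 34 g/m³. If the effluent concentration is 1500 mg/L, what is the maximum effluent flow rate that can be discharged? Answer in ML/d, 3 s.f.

Mass balance at complete mixing: C_std·(Q_w + Q_r) = Q_w·C_e + Q_r·C_b.
Rearranging, Q_w = Q_r·(C_std − C_b)/(C_e − C_std) = 50·(150 − 34) / (1500 − 150) = 4.296 m³/s.
= 371.2 ML/d.

371 ML/d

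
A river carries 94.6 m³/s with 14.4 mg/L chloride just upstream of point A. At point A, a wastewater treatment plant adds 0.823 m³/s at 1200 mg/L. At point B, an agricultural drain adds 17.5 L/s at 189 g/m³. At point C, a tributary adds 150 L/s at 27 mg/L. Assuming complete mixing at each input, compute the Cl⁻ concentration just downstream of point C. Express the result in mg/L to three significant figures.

After input A: C = (94.6·14.4 + 0.823·1200) / 95.42 = 24.63 mg/L.
17.5 L/s = 0.0175 m³/s.
After input B: C = (95.42·24.63 + 0.0175·189) / 95.44 = 24.66 mg/L.
150 L/s = 0.15 m³/s.
After input C: C = (95.44·24.66 + 0.15·27) / 95.59 = 24.66 mg/L.

24.7 mg/L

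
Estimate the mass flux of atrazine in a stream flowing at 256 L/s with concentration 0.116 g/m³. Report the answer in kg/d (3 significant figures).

2.57 kg/d

256 L/s = 0.256 m³/s.
Mass flux = Q·C = 0.256 m³/s × 0.116 g/m³ = 0.0297 g/s.
= 0.0297 g/s × 86.4 = 2.566 kg/d.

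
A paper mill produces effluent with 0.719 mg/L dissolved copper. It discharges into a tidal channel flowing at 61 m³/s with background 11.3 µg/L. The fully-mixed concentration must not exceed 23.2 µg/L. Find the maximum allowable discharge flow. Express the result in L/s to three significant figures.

11.3 µg/L = 0.0113 mg/L.
23.2 µg/L = 0.0232 mg/L.
Mass balance at complete mixing: C_std·(Q_w + Q_r) = Q_w·C_e + Q_r·C_b.
Rearranging, Q_w = Q_r·(C_std − C_b)/(C_e − C_std) = 61·(0.0232 − 0.0113) / (0.719 − 0.0232) = 1.043 m³/s.
= 1043 L/s.

1040 L/s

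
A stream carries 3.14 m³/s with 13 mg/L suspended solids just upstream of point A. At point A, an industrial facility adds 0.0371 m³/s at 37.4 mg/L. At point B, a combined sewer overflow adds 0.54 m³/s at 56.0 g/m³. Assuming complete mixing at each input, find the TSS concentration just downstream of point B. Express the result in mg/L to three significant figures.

After input A: C = (3.14·13 + 0.0371·37.4) / 3.177 = 13.28 mg/L.
After input B: C = (3.177·13.28 + 0.54·56) / 3.717 = 19.49 mg/L.

19.5 mg/L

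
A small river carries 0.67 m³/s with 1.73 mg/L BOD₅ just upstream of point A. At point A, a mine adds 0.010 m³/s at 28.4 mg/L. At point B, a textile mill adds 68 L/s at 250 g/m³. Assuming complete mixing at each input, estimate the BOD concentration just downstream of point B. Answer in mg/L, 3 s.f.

24.7 mg/L

After input A: C = (0.67·1.73 + 0.01·28.4) / 0.68 = 2.122 mg/L.
68 L/s = 0.068 m³/s.
After input B: C = (0.68·2.122 + 0.068·250) / 0.748 = 24.66 mg/L.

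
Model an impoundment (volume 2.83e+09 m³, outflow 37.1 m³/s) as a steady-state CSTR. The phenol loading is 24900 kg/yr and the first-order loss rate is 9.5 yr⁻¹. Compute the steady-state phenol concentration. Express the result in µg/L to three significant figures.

0.888 µg/L

Outflow Q = 37.1 m³/s × 3.156e+07 s/yr = 1.171e+09 m³/yr.
Steady-state CSTR mass balance: W = Q·C + k·V·C, so C = W/(Q + kV).
Q + kV = 1.171e+09 + 9.5·2.83e+09 = 2.806e+10 m³/yr.
C = 24900/2.806e+10 = 8.875e-07 kg/m³ = 0.0008875 mg/L = 0.8875 µg/L.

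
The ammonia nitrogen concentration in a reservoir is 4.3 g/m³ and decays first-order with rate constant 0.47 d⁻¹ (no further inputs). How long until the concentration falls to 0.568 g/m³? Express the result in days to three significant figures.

t = ln(C₀/C)/k = ln(4.3/0.568)/0.47 = 2.024/0.47 = 4.307 d.

4.31 d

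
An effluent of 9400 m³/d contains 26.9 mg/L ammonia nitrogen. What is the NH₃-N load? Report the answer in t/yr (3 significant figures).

9400 m³/d = 0.1088 m³/s.
Mass flux = Q·C = 0.1088 m³/s × 26.9 g/m³ = 2.927 g/s.
= 2.927 g/s × 31.56 = 92.36 t/yr.

92.4 t/yr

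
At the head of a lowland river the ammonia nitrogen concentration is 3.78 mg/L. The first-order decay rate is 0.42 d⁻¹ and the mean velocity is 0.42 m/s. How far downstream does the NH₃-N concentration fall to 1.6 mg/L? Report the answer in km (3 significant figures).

From C = C₀·e^(−kt), t = ln(C₀/C)/k = ln(3.78/1.6)/0.42 = 0.8597/0.42 = 2.047 d.
Distance = v·t = 0.42 m/s × 1.769e+05 s = 7.428e+04 m = 74.28 km.

74.3 km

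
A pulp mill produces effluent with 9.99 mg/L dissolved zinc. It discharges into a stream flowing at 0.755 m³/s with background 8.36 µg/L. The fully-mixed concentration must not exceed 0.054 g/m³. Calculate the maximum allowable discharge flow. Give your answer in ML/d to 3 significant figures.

0.300 ML/d

8.36 µg/L = 0.00836 mg/L.
Mass balance at complete mixing: C_std·(Q_w + Q_r) = Q_w·C_e + Q_r·C_b.
Rearranging, Q_w = Q_r·(C_std − C_b)/(C_e − C_std) = 0.755·(0.054 − 0.00836) / (9.99 − 0.054) = 0.003468 m³/s.
= 0.2996 ML/d.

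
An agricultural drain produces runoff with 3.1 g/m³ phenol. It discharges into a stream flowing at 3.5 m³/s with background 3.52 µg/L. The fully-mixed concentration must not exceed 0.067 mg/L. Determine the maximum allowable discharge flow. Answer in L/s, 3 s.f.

3.52 µg/L = 0.00352 mg/L.
Mass balance at complete mixing: C_std·(Q_w + Q_r) = Q_w·C_e + Q_r·C_b.
Rearranging, Q_w = Q_r·(C_std − C_b)/(C_e − C_std) = 3.5·(0.067 − 0.00352) / (3.1 − 0.067) = 0.07325 m³/s.
= 73.25 L/s.

73.3 L/s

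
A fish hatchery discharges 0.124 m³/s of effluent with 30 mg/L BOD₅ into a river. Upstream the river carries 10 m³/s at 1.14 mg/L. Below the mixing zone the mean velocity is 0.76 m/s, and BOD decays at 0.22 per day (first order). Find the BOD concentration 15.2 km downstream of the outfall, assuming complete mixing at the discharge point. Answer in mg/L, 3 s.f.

After complete mixing, C₀ = (0.124·30 + 10·1.14) / 10.12 = 1.493 mg/L.
Travel time t = 1.52e+04 m / 0.76 m/s = 2e+04 s = 0.2315 d.
C = 1.493·exp(−0.22·0.2315) = 1.493·0.9503 = 1.419 mg/L.

1.42 mg/L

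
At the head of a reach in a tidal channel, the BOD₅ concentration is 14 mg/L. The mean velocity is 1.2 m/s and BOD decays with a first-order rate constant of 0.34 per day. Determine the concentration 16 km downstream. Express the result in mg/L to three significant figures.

Travel time t = 16 km / 1.2 m/s = 1.6e+04/1.2 = 1.333e+04 s = 0.1543 d.
First-order decay: C = 14·exp(−0.34·0.1543) = 14·0.9489 = 13.28 mg/L.

13.3 mg/L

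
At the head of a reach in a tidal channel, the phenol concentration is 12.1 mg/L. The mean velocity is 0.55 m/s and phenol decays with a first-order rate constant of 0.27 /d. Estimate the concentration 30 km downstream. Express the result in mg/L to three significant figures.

10.2 mg/L

Travel time t = 30 km / 0.55 m/s = 3e+04/0.55 = 5.455e+04 s = 0.6313 d.
First-order decay: C = 12.1·exp(−0.27·0.6313) = 12.1·0.8433 = 10.2 mg/L.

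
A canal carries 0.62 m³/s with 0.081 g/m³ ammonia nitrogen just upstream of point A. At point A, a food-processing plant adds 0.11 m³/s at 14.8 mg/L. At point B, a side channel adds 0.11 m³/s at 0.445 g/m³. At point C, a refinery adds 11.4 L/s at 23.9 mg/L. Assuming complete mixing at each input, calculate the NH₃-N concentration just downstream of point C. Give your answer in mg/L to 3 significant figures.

2.35 mg/L

After input A: C = (0.62·0.081 + 0.11·14.8) / 0.73 = 2.299 mg/L.
After input B: C = (0.73·2.299 + 0.11·0.445) / 0.84 = 2.056 mg/L.
11.4 L/s = 0.0114 m³/s.
After input C: C = (0.84·2.056 + 0.0114·23.9) / 0.8514 = 2.349 mg/L.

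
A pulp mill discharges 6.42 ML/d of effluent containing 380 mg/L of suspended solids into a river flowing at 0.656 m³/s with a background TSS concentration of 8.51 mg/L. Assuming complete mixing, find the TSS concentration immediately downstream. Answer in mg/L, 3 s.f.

6.42 ML/d = 0.07431 m³/s.
Conservation of mass across the mixing zone: C = (0.07431·380 + 0.656·8.51) / (0.07431 + 0.656) = 33.82/0.7303 = 46.31 mg/L.

46.3 mg/L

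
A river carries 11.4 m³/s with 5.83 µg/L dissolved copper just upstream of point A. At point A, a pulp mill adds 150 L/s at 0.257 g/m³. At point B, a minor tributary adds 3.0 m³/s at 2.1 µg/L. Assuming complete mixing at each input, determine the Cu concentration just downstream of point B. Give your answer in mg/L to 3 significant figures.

5.83 µg/L = 0.00583 mg/L.
150 L/s = 0.15 m³/s.
After input A: C = (11.4·0.00583 + 0.15·0.257) / 11.55 = 0.009092 mg/L.
2.1 µg/L = 0.0021 mg/L.
After input B: C = (11.55·0.009092 + 3·0.0021) / 14.55 = 0.00765 mg/L.

0.00765 mg/L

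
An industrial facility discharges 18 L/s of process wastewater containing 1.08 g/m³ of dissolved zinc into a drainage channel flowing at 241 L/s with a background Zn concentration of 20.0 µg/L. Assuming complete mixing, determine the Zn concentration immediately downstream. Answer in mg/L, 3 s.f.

18 L/s = 0.018 m³/s.
241 L/s = 0.241 m³/s.
20.0 µg/L = 0.02 mg/L.
Flow-weighted mixing gives C = (0.018·1.08 + 0.241·0.02) / (0.018 + 0.241) = 0.02426/0.259 = 0.09367 mg/L.

0.0937 mg/L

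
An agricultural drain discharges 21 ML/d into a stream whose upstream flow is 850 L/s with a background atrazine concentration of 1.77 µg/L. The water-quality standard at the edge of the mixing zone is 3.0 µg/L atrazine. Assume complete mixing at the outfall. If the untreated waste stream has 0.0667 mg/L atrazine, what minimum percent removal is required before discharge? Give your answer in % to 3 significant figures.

21 ML/d = 0.2431 m³/s.
850 L/s = 0.85 m³/s.
1.77 µg/L = 0.00177 mg/L.
3.0 µg/L = 0.003 mg/L.
Mass balance: 0.003·1.093 = 0.2431·Cₑ + 0.85·0.00177.
Cₑ = (0.003279 − 0.001504) / 0.2431 = 0.007301 mg/L.
Required removal = 1 − 0.007301/0.0667 = 89.05 %.

89.1 %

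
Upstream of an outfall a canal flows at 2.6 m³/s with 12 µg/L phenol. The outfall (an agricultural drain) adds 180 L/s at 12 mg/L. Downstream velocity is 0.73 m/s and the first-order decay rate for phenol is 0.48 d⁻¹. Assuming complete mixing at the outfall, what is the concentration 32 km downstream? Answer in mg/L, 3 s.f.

180 L/s = 0.18 m³/s.
12 µg/L = 0.012 mg/L.
After complete mixing, C₀ = (0.18·12 + 2.6·0.012) / 2.78 = 0.7882 mg/L.
Travel time t = 3.2e+04 m / 0.73 m/s = 4.384e+04 s = 0.5074 d.
C = 0.7882·exp(−0.48·0.5074) = 0.7882·0.7839 = 0.6178 mg/L.

0.618 mg/L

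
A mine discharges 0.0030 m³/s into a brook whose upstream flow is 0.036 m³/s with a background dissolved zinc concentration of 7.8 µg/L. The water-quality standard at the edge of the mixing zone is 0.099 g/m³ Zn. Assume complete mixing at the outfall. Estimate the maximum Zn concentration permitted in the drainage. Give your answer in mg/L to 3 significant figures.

1.19 mg/L

7.8 µg/L = 0.0078 mg/L.
Mass balance: 0.099·0.039 = 0.003·Cₑ + 0.036·0.0078.
Cₑ = (0.003861 − 0.0002808) / 0.003 = 1.193 mg/L.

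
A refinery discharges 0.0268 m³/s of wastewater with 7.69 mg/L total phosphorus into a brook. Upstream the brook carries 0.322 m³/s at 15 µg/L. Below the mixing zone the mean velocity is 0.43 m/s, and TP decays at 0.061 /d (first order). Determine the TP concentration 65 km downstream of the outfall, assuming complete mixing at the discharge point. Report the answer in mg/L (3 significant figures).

15 µg/L = 0.015 mg/L.
After complete mixing, C₀ = (0.0268·7.69 + 0.322·0.015) / 0.3488 = 0.6047 mg/L.
Travel time t = 6.5e+04 m / 0.43 m/s = 1.512e+05 s = 1.75 d.
C = 0.6047·exp(−0.061·1.75) = 0.6047·0.8988 = 0.5435 mg/L.

0.543 mg/L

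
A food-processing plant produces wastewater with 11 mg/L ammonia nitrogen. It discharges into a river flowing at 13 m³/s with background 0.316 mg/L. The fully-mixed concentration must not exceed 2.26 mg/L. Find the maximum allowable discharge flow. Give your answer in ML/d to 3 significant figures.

Mass balance at complete mixing: C_std·(Q_w + Q_r) = Q_w·C_e + Q_r·C_b.
Rearranging, Q_w = Q_r·(C_std − C_b)/(C_e − C_std) = 13·(2.26 − 0.316) / (11 − 2.26) = 2.892 m³/s.
= 249.8 ML/d.

250 ML/d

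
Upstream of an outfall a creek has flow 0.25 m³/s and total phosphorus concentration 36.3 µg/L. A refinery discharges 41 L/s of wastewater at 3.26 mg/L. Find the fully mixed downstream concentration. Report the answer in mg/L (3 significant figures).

0.490 mg/L

41 L/s = 0.041 m³/s.
36.3 µg/L = 0.0363 mg/L.
Conservation of mass across the mixing zone: C = (0.041·3.26 + 0.25·0.0363) / (0.041 + 0.25) = 0.1427/0.291 = 0.4905 mg/L.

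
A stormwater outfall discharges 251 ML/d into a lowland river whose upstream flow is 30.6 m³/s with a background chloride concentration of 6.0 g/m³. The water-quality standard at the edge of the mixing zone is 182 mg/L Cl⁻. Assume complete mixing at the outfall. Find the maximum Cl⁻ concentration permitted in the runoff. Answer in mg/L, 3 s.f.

2040 mg/L

251 ML/d = 2.905 m³/s.
Mass balance: 182·33.51 = 2.905·Cₑ + 30.6·6.
Cₑ = (6098 − 183.6) / 2.905 = 2036 mg/L.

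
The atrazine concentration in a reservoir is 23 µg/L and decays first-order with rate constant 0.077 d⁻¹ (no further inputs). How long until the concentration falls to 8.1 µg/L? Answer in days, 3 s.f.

13.6 d

t = ln(C₀/C)/k = ln(23/8.1)/0.077 = 1.044/0.077 = 13.55 d.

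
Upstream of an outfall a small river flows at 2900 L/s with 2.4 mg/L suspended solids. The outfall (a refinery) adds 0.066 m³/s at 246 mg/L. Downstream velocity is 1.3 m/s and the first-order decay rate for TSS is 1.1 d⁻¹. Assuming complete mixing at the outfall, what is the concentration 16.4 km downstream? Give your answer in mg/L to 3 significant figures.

2900 L/s = 2.9 m³/s.
After complete mixing, C₀ = (0.066·246 + 2.9·2.4) / 2.966 = 7.821 mg/L.
Travel time t = 1.64e+04 m / 1.3 m/s = 1.262e+04 s = 0.146 d.
C = 7.821·exp(−1.1·0.146) = 7.821·0.8516 = 6.66 mg/L.

6.66 mg/L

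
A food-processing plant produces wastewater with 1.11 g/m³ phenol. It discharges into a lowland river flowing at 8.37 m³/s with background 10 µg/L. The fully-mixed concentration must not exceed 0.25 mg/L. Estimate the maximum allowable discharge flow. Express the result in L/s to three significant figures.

10 µg/L = 0.01 mg/L.
Mass balance at complete mixing: C_std·(Q_w + Q_r) = Q_w·C_e + Q_r·C_b.
Rearranging, Q_w = Q_r·(C_std − C_b)/(C_e − C_std) = 8.37·(0.25 − 0.01) / (1.11 − 0.25) = 2.336 m³/s.
= 2336 L/s.

2340 L/s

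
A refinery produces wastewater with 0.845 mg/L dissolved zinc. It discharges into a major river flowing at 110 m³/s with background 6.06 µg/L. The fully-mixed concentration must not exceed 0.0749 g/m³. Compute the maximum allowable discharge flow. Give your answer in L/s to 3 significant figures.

9830 L/s

6.06 µg/L = 0.00606 mg/L.
Mass balance at complete mixing: C_std·(Q_w + Q_r) = Q_w·C_e + Q_r·C_b.
Rearranging, Q_w = Q_r·(C_std − C_b)/(C_e − C_std) = 110·(0.0749 − 0.00606) / (0.845 − 0.0749) = 9.833 m³/s.
= 9833 L/s.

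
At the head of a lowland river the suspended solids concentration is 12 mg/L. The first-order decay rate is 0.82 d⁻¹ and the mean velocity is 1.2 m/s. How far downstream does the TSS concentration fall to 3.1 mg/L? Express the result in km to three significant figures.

From C = C₀·e^(−kt), t = ln(C₀/C)/k = ln(12/3.1)/0.82 = 1.354/0.82 = 1.651 d.
Distance = v·t = 1.2 m/s × 1.426e+05 s = 1.711e+05 m = 171.1 km.

171 km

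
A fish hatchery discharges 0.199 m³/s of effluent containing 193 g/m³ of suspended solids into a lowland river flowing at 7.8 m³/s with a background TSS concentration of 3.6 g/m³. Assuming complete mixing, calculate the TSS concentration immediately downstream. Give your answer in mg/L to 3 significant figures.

8.31 mg/L

Conservation of mass across the mixing zone: C = (0.199·193 + 7.8·3.6) / (0.199 + 7.8) = 66.49/7.999 = 8.312 mg/L.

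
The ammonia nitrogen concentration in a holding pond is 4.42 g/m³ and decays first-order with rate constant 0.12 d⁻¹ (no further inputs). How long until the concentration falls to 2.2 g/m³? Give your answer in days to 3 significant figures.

t = ln(C₀/C)/k = ln(4.42/2.2)/0.12 = 0.6977/0.12 = 5.814 d.

5.81 d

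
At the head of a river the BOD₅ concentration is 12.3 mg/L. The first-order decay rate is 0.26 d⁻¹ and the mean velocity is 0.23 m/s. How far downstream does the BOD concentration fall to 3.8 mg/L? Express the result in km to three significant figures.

89.8 km

From C = C₀·e^(−kt), t = ln(C₀/C)/k = ln(12.3/3.8)/0.26 = 1.175/0.26 = 4.518 d.
Distance = v·t = 0.23 m/s × 3.903e+05 s = 8.978e+04 m = 89.78 km.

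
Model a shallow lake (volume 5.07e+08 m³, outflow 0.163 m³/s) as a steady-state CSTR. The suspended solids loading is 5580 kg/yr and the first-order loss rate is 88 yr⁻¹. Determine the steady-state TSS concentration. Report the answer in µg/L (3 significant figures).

0.125 µg/L

Outflow Q = 0.163 m³/s × 3.156e+07 s/yr = 5.144e+06 m³/yr.
Steady-state CSTR mass balance: W = Q·C + k·V·C, so C = W/(Q + kV).
Q + kV = 5.144e+06 + 88·5.07e+08 = 4.462e+10 m³/yr.
C = 5580/4.462e+10 = 1.251e-07 kg/m³ = 0.0001251 mg/L = 0.1251 µg/L.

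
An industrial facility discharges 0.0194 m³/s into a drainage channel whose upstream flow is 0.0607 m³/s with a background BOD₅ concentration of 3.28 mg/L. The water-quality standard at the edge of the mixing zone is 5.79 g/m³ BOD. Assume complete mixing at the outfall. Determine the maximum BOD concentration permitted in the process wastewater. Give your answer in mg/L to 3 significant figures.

13.6 mg/L

Mass balance: 5.79·0.0801 = 0.0194·Cₑ + 0.0607·3.28.
Cₑ = (0.4638 − 0.1991) / 0.0194 = 13.64 mg/L.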